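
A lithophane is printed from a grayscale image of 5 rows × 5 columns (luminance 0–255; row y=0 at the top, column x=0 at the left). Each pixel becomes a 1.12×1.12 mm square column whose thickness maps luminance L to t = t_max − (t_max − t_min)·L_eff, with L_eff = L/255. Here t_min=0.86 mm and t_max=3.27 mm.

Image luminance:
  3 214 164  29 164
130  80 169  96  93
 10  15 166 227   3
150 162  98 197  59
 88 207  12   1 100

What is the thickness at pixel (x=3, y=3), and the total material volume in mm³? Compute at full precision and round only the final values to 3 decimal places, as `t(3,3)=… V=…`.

span = t_max - t_min = 3.27 - 0.86 = 2.410
L(3,3) = 197, L_eff = 197/255 = 0.772549
t(3,3) = 3.27 - 2.410·0.772549 = 1.408
Σt over all 5·5 pixels = 120759/2125 ≈ 56.8277647
V = pitch²·Σt = 1.12²·120759/2125 = 71.285

t(3,3)=1.408 V=71.285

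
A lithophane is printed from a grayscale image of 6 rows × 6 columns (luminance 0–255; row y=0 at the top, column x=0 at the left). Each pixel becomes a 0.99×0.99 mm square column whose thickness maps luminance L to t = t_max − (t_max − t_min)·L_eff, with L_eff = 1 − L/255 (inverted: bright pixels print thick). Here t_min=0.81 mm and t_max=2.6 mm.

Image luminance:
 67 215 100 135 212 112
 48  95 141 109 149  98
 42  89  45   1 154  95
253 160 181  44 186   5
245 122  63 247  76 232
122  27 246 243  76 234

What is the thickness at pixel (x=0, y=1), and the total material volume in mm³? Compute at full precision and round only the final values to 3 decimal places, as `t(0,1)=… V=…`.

span = t_max - t_min = 2.6 - 0.81 = 1.790
L(0,1) = 48, L_eff = 1 - 48/255 = 0.811765 (inverted)
t(0,1) = 2.6 - 1.790·0.811765 = 1.147
Σt over all 6·6 pixels = 1579331/25500 ≈ 61.9345490
V = pitch²·Σt = 0.99²·1579331/25500 = 60.702

t(0,1)=1.147 V=60.702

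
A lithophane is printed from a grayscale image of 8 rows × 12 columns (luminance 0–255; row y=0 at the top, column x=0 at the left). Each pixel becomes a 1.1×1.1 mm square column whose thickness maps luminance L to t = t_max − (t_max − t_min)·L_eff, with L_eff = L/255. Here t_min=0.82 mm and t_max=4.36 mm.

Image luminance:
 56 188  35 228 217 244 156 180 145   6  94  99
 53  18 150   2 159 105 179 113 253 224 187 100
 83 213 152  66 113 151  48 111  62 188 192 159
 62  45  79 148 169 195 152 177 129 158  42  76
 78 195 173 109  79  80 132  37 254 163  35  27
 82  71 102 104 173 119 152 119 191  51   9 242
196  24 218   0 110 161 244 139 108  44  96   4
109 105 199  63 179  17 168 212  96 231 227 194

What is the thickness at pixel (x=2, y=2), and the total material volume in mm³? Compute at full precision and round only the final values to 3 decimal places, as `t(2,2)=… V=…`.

t(2,2)=2.250 V=303.508

span = t_max - t_min = 4.36 - 0.82 = 3.540
L(2,2) = 152, L_eff = 152/255 = 0.596078
t(2,2) = 4.36 - 3.540·0.596078 = 2.250
Σt over all 8·12 pixels = 533021/2125 ≈ 250.8334118
V = pitch²·Σt = 1.1²·533021/2125 = 303.508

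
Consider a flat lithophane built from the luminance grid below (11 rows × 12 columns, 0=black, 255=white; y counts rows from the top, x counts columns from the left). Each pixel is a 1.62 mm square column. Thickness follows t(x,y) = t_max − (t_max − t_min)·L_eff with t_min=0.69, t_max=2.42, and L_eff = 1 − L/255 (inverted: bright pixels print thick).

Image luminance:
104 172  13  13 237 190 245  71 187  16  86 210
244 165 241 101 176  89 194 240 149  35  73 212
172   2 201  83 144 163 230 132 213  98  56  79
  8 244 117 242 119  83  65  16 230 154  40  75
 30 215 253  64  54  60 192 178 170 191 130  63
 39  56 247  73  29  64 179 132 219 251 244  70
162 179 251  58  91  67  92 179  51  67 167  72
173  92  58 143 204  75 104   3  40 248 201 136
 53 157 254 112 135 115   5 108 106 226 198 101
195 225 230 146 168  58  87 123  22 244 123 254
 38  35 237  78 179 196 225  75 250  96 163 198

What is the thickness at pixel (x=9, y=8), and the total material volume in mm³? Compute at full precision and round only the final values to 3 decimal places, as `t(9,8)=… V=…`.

span = t_max - t_min = 2.42 - 0.69 = 1.730
L(9,8) = 226, L_eff = 1 - 226/255 = 0.113725 (inverted)
t(9,8) = 2.42 - 1.730·0.113725 = 2.223
Σt over all 11·12 pixels = 89917/425 ≈ 211.5694118
V = pitch²·Σt = 1.62²·89917/425 = 555.243

t(9,8)=2.223 V=555.243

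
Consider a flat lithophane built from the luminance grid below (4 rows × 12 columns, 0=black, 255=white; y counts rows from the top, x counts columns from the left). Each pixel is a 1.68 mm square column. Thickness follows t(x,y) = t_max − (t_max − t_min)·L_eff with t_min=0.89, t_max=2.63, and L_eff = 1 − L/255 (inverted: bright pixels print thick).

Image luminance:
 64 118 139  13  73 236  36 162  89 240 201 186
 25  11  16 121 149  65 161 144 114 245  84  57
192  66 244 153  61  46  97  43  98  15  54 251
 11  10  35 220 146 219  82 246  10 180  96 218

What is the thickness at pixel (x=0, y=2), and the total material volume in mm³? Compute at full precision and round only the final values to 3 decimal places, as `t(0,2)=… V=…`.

t(0,2)=2.200 V=227.305

span = t_max - t_min = 2.63 - 0.89 = 1.740
L(0,2) = 192, L_eff = 1 - 192/255 = 0.247059 (inverted)
t(0,2) = 2.63 - 1.740·0.247059 = 2.200
Σt over all 4·12 pixels = 80.536
V = pitch²·Σt = 1.68²·80.536 = 227.305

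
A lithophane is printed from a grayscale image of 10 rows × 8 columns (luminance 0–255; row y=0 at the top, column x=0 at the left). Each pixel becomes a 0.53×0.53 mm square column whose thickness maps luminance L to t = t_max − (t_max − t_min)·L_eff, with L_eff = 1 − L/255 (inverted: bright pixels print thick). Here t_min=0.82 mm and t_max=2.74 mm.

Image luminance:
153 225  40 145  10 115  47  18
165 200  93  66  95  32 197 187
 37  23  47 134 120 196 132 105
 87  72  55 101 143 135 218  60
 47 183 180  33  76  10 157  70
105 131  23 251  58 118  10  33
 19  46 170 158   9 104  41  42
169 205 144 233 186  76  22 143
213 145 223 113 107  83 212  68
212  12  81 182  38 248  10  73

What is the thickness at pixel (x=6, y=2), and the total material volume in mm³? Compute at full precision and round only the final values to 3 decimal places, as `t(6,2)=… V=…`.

t(6,2)=1.814 V=36.881

span = t_max - t_min = 2.74 - 0.82 = 1.920
L(6,2) = 132, L_eff = 1 - 132/255 = 0.482353 (inverted)
t(6,2) = 2.74 - 1.920·0.482353 = 1.814
Σt over all 10·8 pixels = 2232/17 ≈ 131.2941176
V = pitch²·Σt = 0.53²·2232/17 = 36.881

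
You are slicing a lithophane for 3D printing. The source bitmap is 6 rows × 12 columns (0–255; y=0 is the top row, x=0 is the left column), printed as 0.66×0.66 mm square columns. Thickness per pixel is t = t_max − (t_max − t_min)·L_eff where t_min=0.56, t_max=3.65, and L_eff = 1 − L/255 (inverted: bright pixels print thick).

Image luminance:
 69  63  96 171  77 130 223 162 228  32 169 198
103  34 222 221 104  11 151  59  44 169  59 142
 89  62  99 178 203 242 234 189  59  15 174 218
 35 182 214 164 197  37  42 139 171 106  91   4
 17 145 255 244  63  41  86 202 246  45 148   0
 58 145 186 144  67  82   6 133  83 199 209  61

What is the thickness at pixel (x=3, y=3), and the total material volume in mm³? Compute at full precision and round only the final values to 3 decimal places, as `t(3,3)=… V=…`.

t(3,3)=2.547 V=64.784

span = t_max - t_min = 3.65 - 0.56 = 3.090
L(3,3) = 164, L_eff = 1 - 164/255 = 0.356863 (inverted)
t(3,3) = 3.65 - 3.090·0.356863 = 2.547
Σt over all 6·12 pixels = 632079/4250 ≈ 148.7244706
V = pitch²·Σt = 0.66²·632079/4250 = 64.784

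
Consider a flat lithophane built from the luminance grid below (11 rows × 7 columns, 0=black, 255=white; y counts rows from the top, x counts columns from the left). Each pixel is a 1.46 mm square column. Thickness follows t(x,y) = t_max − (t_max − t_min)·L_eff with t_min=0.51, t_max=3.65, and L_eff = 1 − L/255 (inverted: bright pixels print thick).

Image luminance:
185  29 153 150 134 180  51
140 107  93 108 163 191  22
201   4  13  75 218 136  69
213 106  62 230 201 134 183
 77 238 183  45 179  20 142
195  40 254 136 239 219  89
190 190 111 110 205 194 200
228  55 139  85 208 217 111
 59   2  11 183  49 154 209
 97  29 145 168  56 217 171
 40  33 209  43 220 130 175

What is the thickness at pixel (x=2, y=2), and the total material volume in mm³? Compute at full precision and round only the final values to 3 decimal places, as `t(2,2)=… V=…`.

span = t_max - t_min = 3.65 - 0.51 = 3.140
L(2,2) = 13, L_eff = 1 - 13/255 = 0.949020 (inverted)
t(2,2) = 3.65 - 3.140·0.949020 = 0.670
Σt over all 11·7 pixels = 843977/5100 ≈ 165.4856863
V = pitch²·Σt = 1.46²·843977/5100 = 352.749

t(2,2)=0.670 V=352.749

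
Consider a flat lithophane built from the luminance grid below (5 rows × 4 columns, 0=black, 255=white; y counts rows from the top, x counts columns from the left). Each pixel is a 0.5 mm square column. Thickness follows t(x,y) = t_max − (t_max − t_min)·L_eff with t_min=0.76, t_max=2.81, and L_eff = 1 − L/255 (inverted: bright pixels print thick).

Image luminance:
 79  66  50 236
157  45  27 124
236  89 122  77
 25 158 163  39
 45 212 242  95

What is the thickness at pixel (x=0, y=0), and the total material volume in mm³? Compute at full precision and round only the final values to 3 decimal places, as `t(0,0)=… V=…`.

t(0,0)=1.395 V=8.396

span = t_max - t_min = 2.81 - 0.76 = 2.050
L(0,0) = 79, L_eff = 1 - 79/255 = 0.690196 (inverted)
t(0,0) = 2.81 - 2.050·0.690196 = 1.395
Σt over all 5·4 pixels = 171287/5100 ≈ 33.5856863
V = pitch²·Σt = 0.5²·171287/5100 = 8.396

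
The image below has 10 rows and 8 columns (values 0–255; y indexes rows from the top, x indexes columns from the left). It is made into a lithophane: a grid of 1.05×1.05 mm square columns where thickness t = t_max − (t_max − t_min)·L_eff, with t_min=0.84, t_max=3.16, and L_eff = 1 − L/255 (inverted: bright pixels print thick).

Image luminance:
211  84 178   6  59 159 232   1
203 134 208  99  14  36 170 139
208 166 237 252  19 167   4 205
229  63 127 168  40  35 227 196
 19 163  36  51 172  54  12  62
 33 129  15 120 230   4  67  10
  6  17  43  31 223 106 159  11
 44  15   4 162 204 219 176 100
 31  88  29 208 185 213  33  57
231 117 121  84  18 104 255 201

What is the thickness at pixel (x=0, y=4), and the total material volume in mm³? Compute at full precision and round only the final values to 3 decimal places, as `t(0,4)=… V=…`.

span = t_max - t_min = 3.16 - 0.84 = 2.320
L(0,4) = 19, L_eff = 1 - 19/255 = 0.925490 (inverted)
t(0,4) = 3.16 - 2.320·0.925490 = 1.013
Σt over all 10·8 pixels = 947384/6375 ≈ 148.6092549
V = pitch²·Σt = 1.05²·947384/6375 = 163.842

t(0,4)=1.013 V=163.842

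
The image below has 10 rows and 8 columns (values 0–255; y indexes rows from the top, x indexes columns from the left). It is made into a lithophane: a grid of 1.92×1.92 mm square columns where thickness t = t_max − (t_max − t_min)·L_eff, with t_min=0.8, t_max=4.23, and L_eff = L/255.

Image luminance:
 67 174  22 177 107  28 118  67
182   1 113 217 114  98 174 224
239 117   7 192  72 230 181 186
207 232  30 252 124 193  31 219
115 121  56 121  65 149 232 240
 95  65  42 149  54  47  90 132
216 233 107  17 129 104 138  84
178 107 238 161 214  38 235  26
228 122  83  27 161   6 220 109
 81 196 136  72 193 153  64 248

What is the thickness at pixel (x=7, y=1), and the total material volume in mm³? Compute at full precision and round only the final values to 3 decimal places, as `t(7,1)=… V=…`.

span = t_max - t_min = 4.23 - 0.8 = 3.430
L(7,1) = 224, L_eff = 224/255 = 0.878431
t(7,1) = 4.23 - 3.430·0.878431 = 1.217
Σt over all 10·8 pixels = 1257611/6375 ≈ 197.2723137
V = pitch²·Σt = 1.92²·1257611/6375 = 727.225

t(7,1)=1.217 V=727.225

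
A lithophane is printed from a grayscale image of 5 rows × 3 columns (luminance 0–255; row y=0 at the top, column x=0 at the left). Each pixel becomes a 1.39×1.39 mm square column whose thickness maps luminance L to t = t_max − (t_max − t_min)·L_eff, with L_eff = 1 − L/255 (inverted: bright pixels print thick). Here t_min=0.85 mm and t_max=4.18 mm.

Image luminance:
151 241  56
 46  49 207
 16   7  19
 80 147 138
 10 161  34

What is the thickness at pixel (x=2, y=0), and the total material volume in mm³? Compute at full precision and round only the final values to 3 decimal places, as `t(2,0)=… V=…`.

t(2,0)=1.581 V=58.999

span = t_max - t_min = 4.18 - 0.85 = 3.330
L(2,0) = 56, L_eff = 1 - 56/255 = 0.780392 (inverted)
t(2,0) = 4.18 - 3.330·0.780392 = 1.581
Σt over all 5·3 pixels = 259557/8500 ≈ 30.5361176
V = pitch²·Σt = 1.39²·259557/8500 = 58.999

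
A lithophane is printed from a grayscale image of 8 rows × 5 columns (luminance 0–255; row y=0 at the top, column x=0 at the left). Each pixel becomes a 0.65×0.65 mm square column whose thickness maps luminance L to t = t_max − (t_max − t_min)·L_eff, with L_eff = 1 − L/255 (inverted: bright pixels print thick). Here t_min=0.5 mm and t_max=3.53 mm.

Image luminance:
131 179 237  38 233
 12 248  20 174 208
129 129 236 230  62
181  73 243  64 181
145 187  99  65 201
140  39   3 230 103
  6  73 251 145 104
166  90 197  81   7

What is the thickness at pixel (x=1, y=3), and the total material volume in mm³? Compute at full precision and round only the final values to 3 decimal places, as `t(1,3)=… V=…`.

span = t_max - t_min = 3.53 - 0.5 = 3.030
L(1,3) = 73, L_eff = 1 - 73/255 = 0.713725 (inverted)
t(1,3) = 3.53 - 3.030·0.713725 = 1.367
Σt over all 8·5 pixels = 35467/425 ≈ 83.4517647
V = pitch²·Σt = 0.65²·35467/425 = 35.258

t(1,3)=1.367 V=35.258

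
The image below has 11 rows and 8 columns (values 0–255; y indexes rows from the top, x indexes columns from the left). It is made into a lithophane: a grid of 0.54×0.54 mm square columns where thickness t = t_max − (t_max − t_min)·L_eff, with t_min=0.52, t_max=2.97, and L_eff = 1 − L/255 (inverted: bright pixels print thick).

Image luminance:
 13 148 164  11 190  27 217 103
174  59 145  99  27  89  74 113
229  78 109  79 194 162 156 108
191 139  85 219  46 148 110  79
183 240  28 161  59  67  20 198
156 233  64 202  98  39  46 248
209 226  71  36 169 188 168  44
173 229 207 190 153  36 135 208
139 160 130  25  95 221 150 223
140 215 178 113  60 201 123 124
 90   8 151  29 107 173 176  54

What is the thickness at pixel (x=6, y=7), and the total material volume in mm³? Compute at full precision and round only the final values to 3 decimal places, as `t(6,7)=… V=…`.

span = t_max - t_min = 2.97 - 0.52 = 2.450
L(6,7) = 135, L_eff = 1 - 135/255 = 0.470588 (inverted)
t(6,7) = 2.97 - 2.450·0.470588 = 1.817
Σt over all 11·8 pixels = 394861/2550 ≈ 154.8474510
V = pitch²·Σt = 0.54²·394861/2550 = 45.154

t(6,7)=1.817 V=45.154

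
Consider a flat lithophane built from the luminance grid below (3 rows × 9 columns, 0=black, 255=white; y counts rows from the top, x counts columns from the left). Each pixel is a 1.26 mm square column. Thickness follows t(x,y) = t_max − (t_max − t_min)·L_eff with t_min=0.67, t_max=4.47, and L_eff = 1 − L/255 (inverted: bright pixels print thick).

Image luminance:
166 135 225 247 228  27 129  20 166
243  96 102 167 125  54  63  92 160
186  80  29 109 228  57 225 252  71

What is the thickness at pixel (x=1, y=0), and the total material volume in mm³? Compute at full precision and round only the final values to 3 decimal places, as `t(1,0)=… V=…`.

t(1,0)=2.682 V=115.830

span = t_max - t_min = 4.47 - 0.67 = 3.800
L(1,0) = 135, L_eff = 1 - 135/255 = 0.470588 (inverted)
t(1,0) = 4.47 - 3.800·0.470588 = 2.682
Σt over all 3·9 pixels = 372091/5100 ≈ 72.9590196
V = pitch²·Σt = 1.26²·372091/5100 = 115.830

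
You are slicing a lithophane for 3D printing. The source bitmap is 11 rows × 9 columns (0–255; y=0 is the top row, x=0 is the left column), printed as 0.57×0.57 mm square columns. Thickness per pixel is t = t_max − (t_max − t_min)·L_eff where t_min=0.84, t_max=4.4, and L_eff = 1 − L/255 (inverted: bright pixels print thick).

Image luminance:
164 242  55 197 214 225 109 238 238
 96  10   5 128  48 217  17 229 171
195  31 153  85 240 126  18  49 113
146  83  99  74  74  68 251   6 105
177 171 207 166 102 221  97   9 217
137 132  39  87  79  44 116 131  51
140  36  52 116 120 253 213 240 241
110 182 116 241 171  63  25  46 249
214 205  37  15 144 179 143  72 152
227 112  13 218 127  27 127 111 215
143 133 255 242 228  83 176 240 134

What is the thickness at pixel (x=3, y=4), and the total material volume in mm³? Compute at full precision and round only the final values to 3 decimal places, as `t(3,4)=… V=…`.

t(3,4)=3.157 V=87.291

span = t_max - t_min = 4.4 - 0.84 = 3.560
L(3,4) = 166, L_eff = 1 - 166/255 = 0.349020 (inverted)
t(3,4) = 4.4 - 3.560·0.349020 = 3.157
Σt over all 11·9 pixels = 1712777/6375 ≈ 268.6709020
V = pitch²·Σt = 0.57²·1712777/6375 = 87.291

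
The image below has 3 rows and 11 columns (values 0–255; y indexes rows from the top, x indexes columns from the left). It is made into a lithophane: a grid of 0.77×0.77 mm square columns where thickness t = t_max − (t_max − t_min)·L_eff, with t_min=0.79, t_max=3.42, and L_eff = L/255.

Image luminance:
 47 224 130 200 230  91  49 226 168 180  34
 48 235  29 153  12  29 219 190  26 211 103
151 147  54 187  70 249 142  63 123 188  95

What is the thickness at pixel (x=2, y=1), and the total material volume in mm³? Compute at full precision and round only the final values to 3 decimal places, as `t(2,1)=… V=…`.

span = t_max - t_min = 3.42 - 0.79 = 2.630
L(2,1) = 29, L_eff = 29/255 = 0.113725
t(2,1) = 3.42 - 2.630·0.113725 = 3.121
Σt over all 3·11 pixels = 1746241/25500 ≈ 68.4800392
V = pitch²·Σt = 0.77²·1746241/25500 = 40.602

t(2,1)=3.121 V=40.602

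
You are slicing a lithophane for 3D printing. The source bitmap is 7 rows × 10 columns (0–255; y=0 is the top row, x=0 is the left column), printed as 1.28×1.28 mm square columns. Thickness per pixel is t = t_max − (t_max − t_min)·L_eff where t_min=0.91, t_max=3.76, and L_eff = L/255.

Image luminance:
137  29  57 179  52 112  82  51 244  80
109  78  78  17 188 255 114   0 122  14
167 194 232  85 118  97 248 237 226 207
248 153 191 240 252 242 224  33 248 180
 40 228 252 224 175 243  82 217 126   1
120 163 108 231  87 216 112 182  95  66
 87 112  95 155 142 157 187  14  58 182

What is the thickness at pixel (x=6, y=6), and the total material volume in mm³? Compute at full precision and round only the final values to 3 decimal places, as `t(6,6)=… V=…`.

t(6,6)=1.670 V=248.533

span = t_max - t_min = 3.76 - 0.91 = 2.850
L(6,6) = 187, L_eff = 187/255 = 0.733333
t(6,6) = 3.76 - 2.850·0.733333 = 1.670
Σt over all 7·10 pixels = 257877/1700 ≈ 151.6923529
V = pitch²·Σt = 1.28²·257877/1700 = 248.533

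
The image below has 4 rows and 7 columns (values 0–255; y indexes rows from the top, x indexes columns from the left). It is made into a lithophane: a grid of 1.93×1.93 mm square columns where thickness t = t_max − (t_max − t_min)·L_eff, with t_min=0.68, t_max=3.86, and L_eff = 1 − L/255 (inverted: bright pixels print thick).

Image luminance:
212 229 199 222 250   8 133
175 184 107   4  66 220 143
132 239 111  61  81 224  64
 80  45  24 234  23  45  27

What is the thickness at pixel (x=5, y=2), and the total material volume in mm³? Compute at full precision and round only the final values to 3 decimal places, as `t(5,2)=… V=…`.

span = t_max - t_min = 3.86 - 0.68 = 3.180
L(5,2) = 224, L_eff = 1 - 224/255 = 0.121569 (inverted)
t(5,2) = 3.86 - 3.180·0.121569 = 3.473
Σt over all 4·7 pixels = 134323/2125 ≈ 63.2108235
V = pitch²·Σt = 1.93²·134323/2125 = 235.454

t(5,2)=3.473 V=235.454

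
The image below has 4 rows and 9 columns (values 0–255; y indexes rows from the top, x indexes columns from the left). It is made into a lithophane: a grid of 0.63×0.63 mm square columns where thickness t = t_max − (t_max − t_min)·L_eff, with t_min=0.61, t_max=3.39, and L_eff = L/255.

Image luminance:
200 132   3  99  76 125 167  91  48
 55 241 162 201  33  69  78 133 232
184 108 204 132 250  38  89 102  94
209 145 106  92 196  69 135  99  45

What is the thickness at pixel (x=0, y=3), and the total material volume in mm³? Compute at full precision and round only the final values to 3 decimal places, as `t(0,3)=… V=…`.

span = t_max - t_min = 3.39 - 0.61 = 2.780
L(0,3) = 209, L_eff = 209/255 = 0.819608
t(0,3) = 3.39 - 2.780·0.819608 = 1.111
Σt over all 4·9 pixels = 469286/6375 ≈ 73.6134902
V = pitch²·Σt = 0.63²·469286/6375 = 29.217

t(0,3)=1.111 V=29.217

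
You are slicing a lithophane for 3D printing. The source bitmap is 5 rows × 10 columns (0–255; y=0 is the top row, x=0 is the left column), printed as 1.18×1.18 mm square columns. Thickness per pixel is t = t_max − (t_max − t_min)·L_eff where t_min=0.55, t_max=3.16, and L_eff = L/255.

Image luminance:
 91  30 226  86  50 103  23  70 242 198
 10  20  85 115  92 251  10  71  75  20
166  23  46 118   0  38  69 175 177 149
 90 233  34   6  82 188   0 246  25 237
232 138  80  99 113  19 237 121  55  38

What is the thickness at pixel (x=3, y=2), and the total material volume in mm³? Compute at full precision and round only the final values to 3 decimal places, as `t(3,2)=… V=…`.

span = t_max - t_min = 3.16 - 0.55 = 2.610
L(3,2) = 118, L_eff = 118/255 = 0.462745
t(3,2) = 3.16 - 2.610·0.462745 = 1.952
Σt over all 5·10 pixels = 449563/4250 ≈ 105.7795294
V = pitch²·Σt = 1.18²·449563/4250 = 147.287

t(3,2)=1.952 V=147.287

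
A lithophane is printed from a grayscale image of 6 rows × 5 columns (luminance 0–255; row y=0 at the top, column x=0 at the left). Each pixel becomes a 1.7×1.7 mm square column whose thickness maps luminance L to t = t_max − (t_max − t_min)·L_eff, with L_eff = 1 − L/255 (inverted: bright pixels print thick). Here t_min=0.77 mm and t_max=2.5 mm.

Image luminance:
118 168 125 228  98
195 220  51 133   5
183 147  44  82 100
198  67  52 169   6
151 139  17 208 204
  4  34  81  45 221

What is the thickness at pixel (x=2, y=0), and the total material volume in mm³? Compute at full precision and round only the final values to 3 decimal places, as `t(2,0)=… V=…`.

span = t_max - t_min = 2.5 - 0.77 = 1.730
L(2,0) = 125, L_eff = 1 - 125/255 = 0.509804 (inverted)
t(2,0) = 2.5 - 1.730·0.509804 = 1.618
Σt over all 6·5 pixels = 1193339/25500 ≈ 46.7976078
V = pitch²·Σt = 1.7²·1193339/25500 = 135.245

t(2,0)=1.618 V=135.245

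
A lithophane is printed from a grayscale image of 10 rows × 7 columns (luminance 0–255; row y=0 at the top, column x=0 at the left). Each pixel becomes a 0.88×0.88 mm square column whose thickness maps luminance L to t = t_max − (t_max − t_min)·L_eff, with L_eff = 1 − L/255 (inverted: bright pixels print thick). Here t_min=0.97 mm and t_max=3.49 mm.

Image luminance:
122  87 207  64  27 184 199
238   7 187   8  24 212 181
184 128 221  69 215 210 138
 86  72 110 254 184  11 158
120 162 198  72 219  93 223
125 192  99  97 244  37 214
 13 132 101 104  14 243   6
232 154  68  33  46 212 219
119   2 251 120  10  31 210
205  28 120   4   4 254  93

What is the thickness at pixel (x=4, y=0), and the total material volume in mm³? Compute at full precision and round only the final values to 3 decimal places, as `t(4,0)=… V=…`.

span = t_max - t_min = 3.49 - 0.97 = 2.520
L(4,0) = 27, L_eff = 1 - 27/255 = 0.894118 (inverted)
t(4,0) = 3.49 - 2.520·0.894118 = 1.237
Σt over all 10·7 pixels = 132559/850 ≈ 155.9517647
V = pitch²·Σt = 0.88²·132559/850 = 120.769

t(4,0)=1.237 V=120.769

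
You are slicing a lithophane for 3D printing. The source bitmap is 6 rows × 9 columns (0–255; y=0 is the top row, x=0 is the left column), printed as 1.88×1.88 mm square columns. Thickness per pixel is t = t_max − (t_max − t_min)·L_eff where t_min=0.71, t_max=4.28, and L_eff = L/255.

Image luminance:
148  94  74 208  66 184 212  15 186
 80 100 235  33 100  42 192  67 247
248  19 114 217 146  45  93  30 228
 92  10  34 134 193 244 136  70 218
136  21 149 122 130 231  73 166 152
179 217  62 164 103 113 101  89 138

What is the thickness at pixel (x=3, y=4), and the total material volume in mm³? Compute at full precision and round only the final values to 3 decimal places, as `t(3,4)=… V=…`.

t(3,4)=2.572 V=475.447

span = t_max - t_min = 4.28 - 0.71 = 3.570
L(3,4) = 122, L_eff = 122/255 = 0.478431
t(3,4) = 4.28 - 3.570·0.478431 = 2.572
Σt over all 6·9 pixels = 134.52
V = pitch²·Σt = 1.88²·134.52 = 475.447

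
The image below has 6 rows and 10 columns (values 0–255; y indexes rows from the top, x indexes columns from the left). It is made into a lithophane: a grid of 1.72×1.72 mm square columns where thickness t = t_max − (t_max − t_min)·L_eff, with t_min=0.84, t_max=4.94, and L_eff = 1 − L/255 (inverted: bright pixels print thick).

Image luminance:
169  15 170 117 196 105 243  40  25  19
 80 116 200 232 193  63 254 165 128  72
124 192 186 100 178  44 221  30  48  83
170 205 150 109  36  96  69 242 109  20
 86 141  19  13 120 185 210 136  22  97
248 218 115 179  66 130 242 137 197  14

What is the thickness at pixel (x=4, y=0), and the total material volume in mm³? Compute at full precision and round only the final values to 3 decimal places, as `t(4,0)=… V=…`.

t(4,0)=3.991 V=510.085

span = t_max - t_min = 4.94 - 0.84 = 4.100
L(4,0) = 196, L_eff = 1 - 196/255 = 0.231373 (inverted)
t(4,0) = 4.94 - 4.100·0.231373 = 3.991
Σt over all 6·10 pixels = 439669/2550 ≈ 172.4192157
V = pitch²·Σt = 1.72²·439669/2550 = 510.085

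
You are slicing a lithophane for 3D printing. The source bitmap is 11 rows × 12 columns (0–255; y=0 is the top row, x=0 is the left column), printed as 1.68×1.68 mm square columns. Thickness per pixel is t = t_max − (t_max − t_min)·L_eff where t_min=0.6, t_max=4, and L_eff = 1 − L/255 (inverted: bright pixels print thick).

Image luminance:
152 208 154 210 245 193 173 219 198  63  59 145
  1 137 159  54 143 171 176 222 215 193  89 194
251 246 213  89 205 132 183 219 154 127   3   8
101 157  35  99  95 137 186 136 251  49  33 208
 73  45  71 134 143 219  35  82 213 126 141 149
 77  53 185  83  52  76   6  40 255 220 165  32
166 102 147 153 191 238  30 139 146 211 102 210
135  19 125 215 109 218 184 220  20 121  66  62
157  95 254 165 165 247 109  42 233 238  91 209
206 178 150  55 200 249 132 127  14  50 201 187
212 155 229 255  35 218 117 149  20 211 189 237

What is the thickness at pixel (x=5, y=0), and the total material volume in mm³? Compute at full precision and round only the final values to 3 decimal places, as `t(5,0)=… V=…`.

t(5,0)=3.173 V=933.838

span = t_max - t_min = 4 - 0.6 = 3.400
L(5,0) = 193, L_eff = 1 - 193/255 = 0.243137 (inverted)
t(5,0) = 4 - 3.400·0.243137 = 3.173
Σt over all 11·12 pixels = 4963/15 ≈ 330.8666667
V = pitch²·Σt = 1.68²·4963/15 = 933.838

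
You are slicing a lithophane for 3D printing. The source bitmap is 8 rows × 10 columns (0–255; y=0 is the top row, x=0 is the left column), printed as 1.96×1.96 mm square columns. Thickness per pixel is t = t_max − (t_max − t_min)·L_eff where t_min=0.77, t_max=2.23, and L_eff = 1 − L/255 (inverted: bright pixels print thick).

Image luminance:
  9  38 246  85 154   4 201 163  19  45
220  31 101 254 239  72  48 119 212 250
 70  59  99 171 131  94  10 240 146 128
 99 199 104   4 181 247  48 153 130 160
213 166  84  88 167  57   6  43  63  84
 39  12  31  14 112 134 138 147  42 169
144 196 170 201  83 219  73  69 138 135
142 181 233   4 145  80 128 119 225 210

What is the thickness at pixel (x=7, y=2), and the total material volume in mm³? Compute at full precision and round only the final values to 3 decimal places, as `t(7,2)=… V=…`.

t(7,2)=2.144 V=449.709

span = t_max - t_min = 2.23 - 0.77 = 1.460
L(7,2) = 240, L_eff = 1 - 240/255 = 0.058824 (inverted)
t(7,2) = 2.23 - 1.460·0.058824 = 2.144
Σt over all 8·10 pixels = 497517/4250 ≈ 117.0628235
V = pitch²·Σt = 1.96²·497517/4250 = 449.709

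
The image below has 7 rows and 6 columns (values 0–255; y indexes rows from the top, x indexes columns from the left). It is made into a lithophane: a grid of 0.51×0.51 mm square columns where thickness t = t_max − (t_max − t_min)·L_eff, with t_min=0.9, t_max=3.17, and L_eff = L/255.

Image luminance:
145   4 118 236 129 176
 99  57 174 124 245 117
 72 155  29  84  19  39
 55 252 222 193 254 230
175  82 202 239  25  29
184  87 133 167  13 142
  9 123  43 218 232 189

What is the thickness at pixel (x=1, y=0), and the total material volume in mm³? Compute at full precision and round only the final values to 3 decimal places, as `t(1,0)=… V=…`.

span = t_max - t_min = 3.17 - 0.9 = 2.270
L(1,0) = 4, L_eff = 4/255 = 0.015686
t(1,0) = 3.17 - 2.270·0.015686 = 3.134
Σt over all 7·6 pixels = 71401/850 ≈ 84.0011765
V = pitch²·Σt = 0.51²·71401/850 = 21.849

t(1,0)=3.134 V=21.849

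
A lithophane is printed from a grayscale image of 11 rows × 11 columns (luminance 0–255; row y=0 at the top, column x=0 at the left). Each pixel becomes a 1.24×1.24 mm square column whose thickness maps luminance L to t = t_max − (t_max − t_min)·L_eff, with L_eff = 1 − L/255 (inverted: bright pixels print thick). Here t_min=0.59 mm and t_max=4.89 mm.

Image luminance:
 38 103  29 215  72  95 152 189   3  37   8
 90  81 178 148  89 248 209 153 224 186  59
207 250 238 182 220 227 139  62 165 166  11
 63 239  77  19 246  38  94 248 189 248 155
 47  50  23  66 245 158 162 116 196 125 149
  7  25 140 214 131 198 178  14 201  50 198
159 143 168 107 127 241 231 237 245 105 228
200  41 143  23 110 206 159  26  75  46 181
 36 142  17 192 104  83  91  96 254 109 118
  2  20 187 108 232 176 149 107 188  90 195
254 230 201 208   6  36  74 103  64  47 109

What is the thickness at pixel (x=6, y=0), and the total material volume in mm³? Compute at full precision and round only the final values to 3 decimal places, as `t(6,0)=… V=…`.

t(6,0)=3.153 V=524.905

span = t_max - t_min = 4.89 - 0.59 = 4.300
L(6,0) = 152, L_eff = 1 - 152/255 = 0.403922 (inverted)
t(6,0) = 4.89 - 4.300·0.403922 = 3.153
Σt over all 11·11 pixels = 116069/340 ≈ 341.3794118
V = pitch²·Σt = 1.24²·116069/340 = 524.905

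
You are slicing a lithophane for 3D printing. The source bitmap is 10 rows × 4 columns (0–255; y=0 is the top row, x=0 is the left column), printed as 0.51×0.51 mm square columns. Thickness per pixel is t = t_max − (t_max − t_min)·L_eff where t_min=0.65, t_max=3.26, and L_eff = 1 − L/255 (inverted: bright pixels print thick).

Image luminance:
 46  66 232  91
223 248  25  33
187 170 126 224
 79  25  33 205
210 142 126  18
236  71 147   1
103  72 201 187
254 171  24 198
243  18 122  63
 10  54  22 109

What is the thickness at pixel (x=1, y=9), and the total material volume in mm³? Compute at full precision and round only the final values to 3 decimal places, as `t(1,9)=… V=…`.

t(1,9)=1.203 V=19.581

span = t_max - t_min = 3.26 - 0.65 = 2.610
L(1,9) = 54, L_eff = 1 - 54/255 = 0.788235 (inverted)
t(1,9) = 3.26 - 2.610·0.788235 = 1.203
Σt over all 10·4 pixels = 127981/1700 ≈ 75.2829412
V = pitch²·Σt = 0.51²·127981/1700 = 19.581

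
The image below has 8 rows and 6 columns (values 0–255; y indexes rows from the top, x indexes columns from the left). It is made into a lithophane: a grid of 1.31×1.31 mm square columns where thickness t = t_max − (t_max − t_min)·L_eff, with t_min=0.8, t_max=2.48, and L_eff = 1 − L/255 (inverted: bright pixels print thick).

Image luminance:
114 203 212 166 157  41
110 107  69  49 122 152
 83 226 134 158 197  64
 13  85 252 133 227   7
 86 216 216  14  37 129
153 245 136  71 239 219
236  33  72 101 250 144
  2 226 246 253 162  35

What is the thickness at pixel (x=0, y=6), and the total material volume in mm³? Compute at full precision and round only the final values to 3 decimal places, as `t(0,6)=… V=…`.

t(0,6)=2.355 V=140.541

span = t_max - t_min = 2.48 - 0.8 = 1.680
L(0,6) = 236, L_eff = 1 - 236/255 = 0.074510 (inverted)
t(0,6) = 2.48 - 1.680·0.074510 = 2.355
Σt over all 8·6 pixels = 174028/2125 ≈ 81.8955294
V = pitch²·Σt = 1.31²·174028/2125 = 140.541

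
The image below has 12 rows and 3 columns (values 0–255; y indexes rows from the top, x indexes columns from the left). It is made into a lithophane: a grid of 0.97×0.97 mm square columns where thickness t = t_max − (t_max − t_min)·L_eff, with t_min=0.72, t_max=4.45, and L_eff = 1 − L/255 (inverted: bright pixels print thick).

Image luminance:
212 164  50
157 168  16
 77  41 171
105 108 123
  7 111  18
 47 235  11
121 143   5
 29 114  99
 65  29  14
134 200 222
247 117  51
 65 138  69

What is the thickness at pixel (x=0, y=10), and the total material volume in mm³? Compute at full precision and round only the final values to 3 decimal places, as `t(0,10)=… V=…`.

span = t_max - t_min = 4.45 - 0.72 = 3.730
L(0,10) = 247, L_eff = 1 - 247/255 = 0.031373 (inverted)
t(0,10) = 4.45 - 3.730·0.031373 = 4.333
Σt over all 12·3 pixels = 2034719/25500 ≈ 79.7929020
V = pitch²·Σt = 0.97²·2034719/25500 = 75.077

t(0,10)=4.333 V=75.077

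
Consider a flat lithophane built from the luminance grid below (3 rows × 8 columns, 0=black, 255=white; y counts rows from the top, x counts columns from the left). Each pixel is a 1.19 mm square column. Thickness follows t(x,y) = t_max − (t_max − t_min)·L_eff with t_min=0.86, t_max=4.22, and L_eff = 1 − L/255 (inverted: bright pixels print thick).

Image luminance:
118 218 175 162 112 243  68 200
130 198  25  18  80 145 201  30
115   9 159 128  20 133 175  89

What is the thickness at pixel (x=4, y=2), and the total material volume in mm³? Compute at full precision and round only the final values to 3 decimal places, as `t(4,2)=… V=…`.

t(4,2)=1.124 V=84.292

span = t_max - t_min = 4.22 - 0.86 = 3.360
L(4,2) = 20, L_eff = 1 - 20/255 = 0.921569 (inverted)
t(4,2) = 4.22 - 3.360·0.921569 = 1.124
Σt over all 3·8 pixels = 126488/2125 ≈ 59.5237647
V = pitch²·Σt = 1.19²·126488/2125 = 84.292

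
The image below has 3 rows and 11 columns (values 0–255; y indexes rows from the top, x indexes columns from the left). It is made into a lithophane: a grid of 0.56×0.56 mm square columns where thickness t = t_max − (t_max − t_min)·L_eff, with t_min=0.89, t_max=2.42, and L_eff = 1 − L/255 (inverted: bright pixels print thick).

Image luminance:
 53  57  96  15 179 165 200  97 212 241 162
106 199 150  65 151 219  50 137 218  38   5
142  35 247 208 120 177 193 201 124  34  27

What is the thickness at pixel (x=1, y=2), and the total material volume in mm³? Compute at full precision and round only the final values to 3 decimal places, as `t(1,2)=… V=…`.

span = t_max - t_min = 2.42 - 0.89 = 1.530
L(1,2) = 35, L_eff = 1 - 35/255 = 0.862745 (inverted)
t(1,2) = 2.42 - 1.530·0.862745 = 1.100
Σt over all 3·11 pixels = 55.308
V = pitch²·Σt = 0.56²·55.308 = 17.345

t(1,2)=1.100 V=17.345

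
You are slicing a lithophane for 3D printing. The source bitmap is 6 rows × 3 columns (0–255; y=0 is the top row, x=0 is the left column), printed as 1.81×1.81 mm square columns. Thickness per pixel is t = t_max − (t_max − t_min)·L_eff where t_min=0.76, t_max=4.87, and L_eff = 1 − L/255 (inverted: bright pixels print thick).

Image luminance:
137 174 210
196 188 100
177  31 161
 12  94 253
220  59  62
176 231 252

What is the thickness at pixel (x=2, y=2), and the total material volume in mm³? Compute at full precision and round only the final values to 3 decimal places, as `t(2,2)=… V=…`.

span = t_max - t_min = 4.87 - 0.76 = 4.110
L(2,2) = 161, L_eff = 1 - 161/255 = 0.368627 (inverted)
t(2,2) = 4.87 - 4.110·0.368627 = 3.355
Σt over all 6·3 pixels = 490701/8500 ≈ 57.7295294
V = pitch²·Σt = 1.81²·490701/8500 = 189.128

t(2,2)=3.355 V=189.128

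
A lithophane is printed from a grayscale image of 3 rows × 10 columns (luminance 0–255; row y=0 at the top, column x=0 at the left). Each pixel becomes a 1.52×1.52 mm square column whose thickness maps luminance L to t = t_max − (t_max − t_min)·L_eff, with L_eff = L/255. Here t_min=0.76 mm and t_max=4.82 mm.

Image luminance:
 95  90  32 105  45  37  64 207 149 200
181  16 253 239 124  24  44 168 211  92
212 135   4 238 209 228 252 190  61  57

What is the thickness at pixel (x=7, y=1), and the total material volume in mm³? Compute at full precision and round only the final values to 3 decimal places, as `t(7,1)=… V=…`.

t(7,1)=2.145 V=188.341

span = t_max - t_min = 4.82 - 0.76 = 4.060
L(7,1) = 168, L_eff = 168/255 = 0.658824
t(7,1) = 4.82 - 4.060·0.658824 = 2.145
Σt over all 3·10 pixels = 519682/6375 ≈ 81.5187451
V = pitch²·Σt = 1.52²·519682/6375 = 188.341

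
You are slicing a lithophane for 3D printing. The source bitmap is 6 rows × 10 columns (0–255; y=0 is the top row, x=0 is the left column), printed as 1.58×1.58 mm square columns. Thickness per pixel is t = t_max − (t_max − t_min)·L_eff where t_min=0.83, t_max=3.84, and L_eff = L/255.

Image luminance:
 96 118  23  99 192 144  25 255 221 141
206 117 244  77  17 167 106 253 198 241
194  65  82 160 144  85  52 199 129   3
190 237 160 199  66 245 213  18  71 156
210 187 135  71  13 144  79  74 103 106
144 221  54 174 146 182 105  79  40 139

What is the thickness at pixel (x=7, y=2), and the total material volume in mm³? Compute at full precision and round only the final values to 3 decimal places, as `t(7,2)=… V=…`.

span = t_max - t_min = 3.84 - 0.83 = 3.010
L(7,2) = 199, L_eff = 199/255 = 0.780392
t(7,2) = 3.84 - 3.010·0.780392 = 1.491
Σt over all 6·10 pixels = 1731493/12750 ≈ 135.8033725
V = pitch²·Σt = 1.58²·1731493/12750 = 339.020

t(7,2)=1.491 V=339.020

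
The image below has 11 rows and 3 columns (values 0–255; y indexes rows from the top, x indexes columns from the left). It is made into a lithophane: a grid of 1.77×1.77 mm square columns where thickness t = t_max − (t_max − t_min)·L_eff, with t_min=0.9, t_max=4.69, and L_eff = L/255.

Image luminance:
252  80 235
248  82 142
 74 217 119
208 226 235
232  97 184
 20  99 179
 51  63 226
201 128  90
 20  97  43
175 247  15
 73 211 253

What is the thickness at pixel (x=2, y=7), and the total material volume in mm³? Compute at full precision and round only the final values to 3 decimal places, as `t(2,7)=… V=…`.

span = t_max - t_min = 4.69 - 0.9 = 3.790
L(2,7) = 90, L_eff = 90/255 = 0.352941
t(2,7) = 4.69 - 3.790·0.352941 = 3.352
Σt over all 11·3 pixels = 2119097/25500 ≈ 83.1018431
V = pitch²·Σt = 1.77²·2119097/25500 = 260.350

t(2,7)=3.352 V=260.350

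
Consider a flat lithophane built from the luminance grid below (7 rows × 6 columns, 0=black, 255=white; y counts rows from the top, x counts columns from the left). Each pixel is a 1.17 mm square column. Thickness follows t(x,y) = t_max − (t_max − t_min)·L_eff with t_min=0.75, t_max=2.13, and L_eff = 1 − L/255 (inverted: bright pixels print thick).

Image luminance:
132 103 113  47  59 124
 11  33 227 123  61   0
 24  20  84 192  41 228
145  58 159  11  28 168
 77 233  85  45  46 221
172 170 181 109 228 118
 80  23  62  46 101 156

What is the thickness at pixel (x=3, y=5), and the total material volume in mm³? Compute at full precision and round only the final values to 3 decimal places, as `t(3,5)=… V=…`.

t(3,5)=1.340 V=75.301

span = t_max - t_min = 2.13 - 0.75 = 1.380
L(3,5) = 109, L_eff = 1 - 109/255 = 0.572549 (inverted)
t(3,5) = 2.13 - 1.380·0.572549 = 1.340
Σt over all 7·6 pixels = 233787/4250 ≈ 55.0087059
V = pitch²·Σt = 1.17²·233787/4250 = 75.301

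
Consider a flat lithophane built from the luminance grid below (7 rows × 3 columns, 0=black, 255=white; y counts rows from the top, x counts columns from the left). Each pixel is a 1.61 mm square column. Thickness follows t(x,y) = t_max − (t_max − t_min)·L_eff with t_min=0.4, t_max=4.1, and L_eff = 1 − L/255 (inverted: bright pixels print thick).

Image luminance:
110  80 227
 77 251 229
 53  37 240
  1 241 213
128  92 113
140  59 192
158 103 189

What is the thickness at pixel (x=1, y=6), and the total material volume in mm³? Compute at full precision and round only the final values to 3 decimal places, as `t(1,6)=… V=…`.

t(1,6)=1.895 V=132.086

span = t_max - t_min = 4.1 - 0.4 = 3.700
L(1,6) = 103, L_eff = 1 - 103/255 = 0.596078 (inverted)
t(1,6) = 4.1 - 3.700·0.596078 = 1.895
Σt over all 7·3 pixels = 129941/2550 ≈ 50.9572549
V = pitch²·Σt = 1.61²·129941/2550 = 132.086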